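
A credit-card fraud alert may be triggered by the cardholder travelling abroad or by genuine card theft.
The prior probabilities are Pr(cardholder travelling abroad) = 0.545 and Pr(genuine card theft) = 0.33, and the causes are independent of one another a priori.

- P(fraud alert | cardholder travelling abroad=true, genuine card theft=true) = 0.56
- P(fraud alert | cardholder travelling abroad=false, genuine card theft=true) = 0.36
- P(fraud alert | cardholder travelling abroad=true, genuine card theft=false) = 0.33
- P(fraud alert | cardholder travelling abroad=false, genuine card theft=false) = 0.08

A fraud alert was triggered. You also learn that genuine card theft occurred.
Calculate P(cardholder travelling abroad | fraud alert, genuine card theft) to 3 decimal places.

P(cardholder travelling abroad | fraud alert, genuine card theft) ≈ 0.651

For the numerator, keep only cardholder travelling abroad=true terms: 0.56*0.545 = 0.305200
The normalizing constant is 0.36*0.455 + 0.56*0.545 = 0.469000
Posterior = 0.305200 / 0.469000 ≈ 0.651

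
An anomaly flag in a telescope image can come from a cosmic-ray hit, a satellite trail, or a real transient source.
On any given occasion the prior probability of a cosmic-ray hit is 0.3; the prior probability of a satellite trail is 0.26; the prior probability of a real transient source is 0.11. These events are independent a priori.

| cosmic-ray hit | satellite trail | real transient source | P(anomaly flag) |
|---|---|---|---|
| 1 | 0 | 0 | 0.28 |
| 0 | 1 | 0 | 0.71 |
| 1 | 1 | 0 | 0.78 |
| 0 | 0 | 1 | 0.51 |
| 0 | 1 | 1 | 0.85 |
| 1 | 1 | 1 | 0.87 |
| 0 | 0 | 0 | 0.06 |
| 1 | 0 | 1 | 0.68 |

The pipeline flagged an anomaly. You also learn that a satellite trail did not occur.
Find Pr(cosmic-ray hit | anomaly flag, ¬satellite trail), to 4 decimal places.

By total probability over the 4 (cosmic-ray hit, real transient source) configurations:
  P(anomaly flag | ¬satellite trail) = 0.06*0.7*0.89 + 0.51*0.7*0.11 + 0.28*0.3*0.89 + 0.68*0.3*0.11
        = 0.037380 + 0.039270 + 0.074760 + 0.022440 = 0.173850
Keeping only the cosmic-ray hit-present terms gives 0.097200, so
  P(cosmic-ray hit | anomaly flag, ¬satellite trail) = 0.097200 / 0.173850 ≈ 0.5591

Pr(cosmic-ray hit | anomaly flag, ¬satellite trail) ≈ 0.5591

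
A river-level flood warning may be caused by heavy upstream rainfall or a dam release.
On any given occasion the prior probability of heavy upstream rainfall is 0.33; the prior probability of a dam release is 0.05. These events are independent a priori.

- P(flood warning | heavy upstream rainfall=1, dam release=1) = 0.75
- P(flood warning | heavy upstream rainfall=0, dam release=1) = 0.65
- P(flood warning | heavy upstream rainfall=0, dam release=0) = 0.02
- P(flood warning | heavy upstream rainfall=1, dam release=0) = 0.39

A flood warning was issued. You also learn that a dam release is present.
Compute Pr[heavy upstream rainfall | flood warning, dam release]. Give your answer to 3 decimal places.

Pr[heavy upstream rainfall | flood warning, dam release] ≈ 0.362

P(flood warning | dam release) = 0.65·0.67 + 0.75·0.33 = 0.435500 + 0.247500 = 0.683000
The heavy upstream rainfall-present share is 0.75·0.33 = 0.247500.
So P(heavy upstream rainfall | flood warning, dam release) = 0.247500/0.683000 ≈ 0.362.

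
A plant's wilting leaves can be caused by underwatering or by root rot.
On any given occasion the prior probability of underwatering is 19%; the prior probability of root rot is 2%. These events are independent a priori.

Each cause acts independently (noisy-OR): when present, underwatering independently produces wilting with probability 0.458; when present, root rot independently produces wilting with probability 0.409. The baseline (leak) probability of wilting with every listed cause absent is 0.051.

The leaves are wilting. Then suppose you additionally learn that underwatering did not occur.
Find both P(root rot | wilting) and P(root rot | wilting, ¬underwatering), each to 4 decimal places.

P(root rot | wilting) ≈ 0.0694; P(root rot | wilting, ¬underwatering) ≈ 0.1495

Under noisy-OR, P(wilting | causes) = 1 − (1−0.051)·∏(1−qᵢ) over the active causes.
Sum P(wilting|·) weighted by the priors over the 4 (underwatering, root rot) configurations:
  P(wilting) = 0.051*0.81*0.98 + 0.439141*0.81*0.02 + 0.485642*0.19*0.98 + 0.696014*0.19*0.02
        = 0.040484 + 0.007114 + 0.090427 + 0.002645 = 0.140670
Configurations with root rot contribute 0.009759, so
  P(root rot | wilting) = 0.009759 / 0.140670 ≈ 0.0694

Now condition on the additional information:
P(wilting | ¬underwatering) = 0.051·0.98 + 0.439141·0.02 = 0.049980 + 0.008783 = 0.058763
The root rot-present share is 0.439141·0.02 = 0.008783.
Hence the posterior is 0.008783/0.058763 ≈ 0.1495.
With underwatering excluded, root rot must carry more of the explanatory weight for the wilting.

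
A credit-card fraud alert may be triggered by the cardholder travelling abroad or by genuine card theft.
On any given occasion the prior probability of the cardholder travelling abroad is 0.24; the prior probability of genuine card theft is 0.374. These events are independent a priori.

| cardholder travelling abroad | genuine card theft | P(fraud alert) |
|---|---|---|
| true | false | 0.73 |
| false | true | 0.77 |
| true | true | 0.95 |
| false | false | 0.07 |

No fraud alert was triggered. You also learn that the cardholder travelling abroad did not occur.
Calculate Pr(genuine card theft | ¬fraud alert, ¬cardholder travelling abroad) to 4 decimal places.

P(¬fraud alert | ¬cardholder travelling abroad) = 0.93*0.626 + 0.23*0.374 = 0.582180 + 0.086020 = 0.668200
Restricting to configurations with genuine card theft present: 0.23*0.374 = 0.086020.
Hence the posterior is 0.086020/0.668200 ≈ 0.1287.

Pr(genuine card theft | ¬fraud alert, ¬cardholder travelling abroad) ≈ 0.1287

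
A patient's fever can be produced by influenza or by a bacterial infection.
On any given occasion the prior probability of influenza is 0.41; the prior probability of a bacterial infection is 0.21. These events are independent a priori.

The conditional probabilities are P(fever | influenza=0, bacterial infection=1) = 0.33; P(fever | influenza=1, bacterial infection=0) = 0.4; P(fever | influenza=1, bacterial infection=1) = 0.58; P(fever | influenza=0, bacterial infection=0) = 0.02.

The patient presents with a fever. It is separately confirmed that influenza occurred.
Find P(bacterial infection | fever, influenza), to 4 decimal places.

P(bacterial infection | fever, influenza) ≈ 0.2782

Sum P(fever|·) weighted by the priors over both values of bacterial infection:
  P(fever | influenza) = 0.4×0.79 + 0.58×0.21
        = 0.316000 + 0.121800 = 0.437800
Configurations with bacterial infection contribute 0.121800, so
  P(bacterial infection | fever, influenza) = 0.121800 / 0.437800 ≈ 0.2782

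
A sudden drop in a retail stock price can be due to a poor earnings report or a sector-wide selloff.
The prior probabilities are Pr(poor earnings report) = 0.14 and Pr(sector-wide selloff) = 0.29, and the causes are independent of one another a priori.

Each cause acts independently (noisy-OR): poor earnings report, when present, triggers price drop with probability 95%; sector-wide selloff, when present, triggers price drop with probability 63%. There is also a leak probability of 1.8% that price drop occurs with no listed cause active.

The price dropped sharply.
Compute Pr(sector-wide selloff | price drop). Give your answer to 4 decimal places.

Pr(sector-wide selloff | price drop) ≈ 0.6531

Under noisy-OR, P(price drop | causes) = 1 − (1−0.018)·∏(1−qᵢ) over the active causes.
Weight on sector-wide selloff=true, given the evidence: 0.158783 + 0.039862 = 0.198645
Denominator P(price drop): 0.018×0.86×0.71 + 0.63666×0.86×0.29 + 0.9509×0.14×0.71 + 0.981833×0.14×0.29 = 0.304155
Posterior = 0.198645 / 0.304155 ≈ 0.6531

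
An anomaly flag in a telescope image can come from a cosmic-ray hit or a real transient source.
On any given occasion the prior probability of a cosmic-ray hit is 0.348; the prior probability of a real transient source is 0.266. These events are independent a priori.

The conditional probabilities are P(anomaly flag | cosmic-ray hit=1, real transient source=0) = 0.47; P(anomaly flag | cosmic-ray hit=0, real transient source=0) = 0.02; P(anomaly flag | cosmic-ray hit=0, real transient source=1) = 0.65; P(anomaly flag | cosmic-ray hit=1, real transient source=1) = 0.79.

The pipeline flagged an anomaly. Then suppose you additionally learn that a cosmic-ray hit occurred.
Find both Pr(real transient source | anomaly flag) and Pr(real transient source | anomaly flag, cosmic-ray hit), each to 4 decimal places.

Pr(real transient source | anomaly flag) ≈ 0.5891; Pr(real transient source | anomaly flag, cosmic-ray hit) ≈ 0.3785

P(anomaly flag) = 0.02×0.652×0.734 + 0.65×0.652×0.266 + 0.47×0.348×0.734 + 0.79×0.348×0.266 = 0.009571 + 0.112731 + 0.120053 + 0.073129 = 0.315484
Restricting to configurations with real transient source present: 0.112731 + 0.073129 = 0.185860.
P(real transient source | anomaly flag) = 0.185860 / 0.315484 ≈ 0.5891

Now condition on the additional information:
For the numerator, keep only real transient source=true terms: 0.79·0.266 = 0.210140
Denominator P(anomaly flag | cosmic-ray hit): 0.47·0.734 + 0.79·0.266 = 0.555120
P(real transient source | anomaly flag, cosmic-ray hit) = 0.210140/0.555120 ≈ 0.3785
Conditioning on cosmic-ray hit lowers the posterior on real transient source: the classic explaining-away effect in a common-effect structure.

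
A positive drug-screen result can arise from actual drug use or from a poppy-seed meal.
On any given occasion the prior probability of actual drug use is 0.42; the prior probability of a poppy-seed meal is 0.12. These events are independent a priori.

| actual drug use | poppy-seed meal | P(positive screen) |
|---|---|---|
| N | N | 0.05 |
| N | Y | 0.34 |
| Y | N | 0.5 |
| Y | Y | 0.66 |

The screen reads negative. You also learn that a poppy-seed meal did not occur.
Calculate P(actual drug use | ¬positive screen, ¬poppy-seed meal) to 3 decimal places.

P(¬positive screen | ¬poppy-seed meal) = 0.95*0.58 + 0.5*0.42 = 0.551000 + 0.210000 = 0.761000
Restricting to configurations with actual drug use present: 0.5*0.42 = 0.210000.
Hence the posterior is 0.210000/0.761000 ≈ 0.276.

P(actual drug use | ¬positive screen, ¬poppy-seed meal) ≈ 0.276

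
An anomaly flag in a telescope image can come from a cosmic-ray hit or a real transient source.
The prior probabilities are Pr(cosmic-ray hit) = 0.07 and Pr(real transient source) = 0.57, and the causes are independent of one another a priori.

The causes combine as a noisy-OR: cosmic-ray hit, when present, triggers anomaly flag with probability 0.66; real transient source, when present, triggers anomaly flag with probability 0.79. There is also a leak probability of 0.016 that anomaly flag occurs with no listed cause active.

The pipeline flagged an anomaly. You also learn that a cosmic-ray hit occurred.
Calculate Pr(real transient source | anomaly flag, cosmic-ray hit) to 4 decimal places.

Under noisy-OR, P(anomaly flag | causes) = 1 − (1−0.016)·∏(1−qᵢ) over the active causes.
Weight on real transient source=true, given the evidence: 0.929742·0.57 = 0.529953
The normalizing constant is 0.66544·0.43 + 0.929742·0.57 = 0.816092
P(real transient source | anomaly flag, cosmic-ray hit) = 0.529953/0.816092 ≈ 0.6494

Pr(real transient source | anomaly flag, cosmic-ray hit) ≈ 0.6494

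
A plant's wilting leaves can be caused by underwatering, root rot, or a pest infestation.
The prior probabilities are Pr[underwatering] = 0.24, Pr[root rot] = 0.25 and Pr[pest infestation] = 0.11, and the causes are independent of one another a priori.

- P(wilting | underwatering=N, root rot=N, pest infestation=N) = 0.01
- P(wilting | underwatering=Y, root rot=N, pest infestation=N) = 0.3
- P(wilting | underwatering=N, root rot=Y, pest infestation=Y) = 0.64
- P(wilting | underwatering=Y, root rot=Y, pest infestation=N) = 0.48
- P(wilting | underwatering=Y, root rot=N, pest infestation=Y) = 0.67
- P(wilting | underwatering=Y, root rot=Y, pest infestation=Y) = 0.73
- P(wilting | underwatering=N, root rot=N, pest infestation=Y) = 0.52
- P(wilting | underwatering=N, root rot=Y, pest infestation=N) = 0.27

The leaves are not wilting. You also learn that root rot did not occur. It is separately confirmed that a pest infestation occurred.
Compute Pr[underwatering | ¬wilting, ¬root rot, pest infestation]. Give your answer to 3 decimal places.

Pr[underwatering | ¬wilting, ¬root rot, pest infestation] ≈ 0.178

Weight on underwatering=true, given the evidence: 0.33×0.24 = 0.079200
Denominator P(¬wilting | ¬root rot, pest infestation): 0.48×0.76 + 0.33×0.24 = 0.444000
P(underwatering | ¬wilting, ¬root rot, pest infestation) = 0.079200/0.444000 ≈ 0.178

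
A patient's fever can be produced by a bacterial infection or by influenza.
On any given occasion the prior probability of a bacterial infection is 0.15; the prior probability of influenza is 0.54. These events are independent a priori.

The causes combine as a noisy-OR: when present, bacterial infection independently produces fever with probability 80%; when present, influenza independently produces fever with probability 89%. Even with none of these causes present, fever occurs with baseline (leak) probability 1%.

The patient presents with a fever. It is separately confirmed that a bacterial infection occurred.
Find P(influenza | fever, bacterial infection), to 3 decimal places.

Under noisy-OR, P(fever | causes) = 1 − (1−0.01)·∏(1−qᵢ) over the active causes.
By total probability over both values of influenza:
  P(fever | bacterial infection) = 0.802*0.46 + 0.97822*0.54
        = 0.368920 + 0.528239 = 0.897159
Configurations with influenza contribute 0.528239, so
  P(influenza | fever, bacterial infection) = 0.528239 / 0.897159 ≈ 0.589

P(influenza | fever, bacterial infection) ≈ 0.589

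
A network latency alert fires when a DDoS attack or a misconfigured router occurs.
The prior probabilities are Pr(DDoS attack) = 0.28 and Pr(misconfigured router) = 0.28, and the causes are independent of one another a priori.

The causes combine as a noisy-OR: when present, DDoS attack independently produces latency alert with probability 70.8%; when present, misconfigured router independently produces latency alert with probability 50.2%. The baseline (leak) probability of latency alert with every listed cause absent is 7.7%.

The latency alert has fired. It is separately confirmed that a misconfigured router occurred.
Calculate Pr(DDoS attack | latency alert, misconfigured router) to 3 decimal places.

Under noisy-OR, P(latency alert | causes) = 1 − (1−0.077)·∏(1−qᵢ) over the active causes.
Sum P(latency alert|·) weighted by the priors over both values of DDoS attack:
  P(latency alert | misconfigured router) = 0.540346*0.72 + 0.865781*0.28
        = 0.389049 + 0.242419 = 0.631468
Configurations with DDoS attack contribute 0.242419, so
  P(DDoS attack | latency alert, misconfigured router) = 0.242419 / 0.631468 ≈ 0.384

Pr(DDoS attack | latency alert, misconfigured router) ≈ 0.384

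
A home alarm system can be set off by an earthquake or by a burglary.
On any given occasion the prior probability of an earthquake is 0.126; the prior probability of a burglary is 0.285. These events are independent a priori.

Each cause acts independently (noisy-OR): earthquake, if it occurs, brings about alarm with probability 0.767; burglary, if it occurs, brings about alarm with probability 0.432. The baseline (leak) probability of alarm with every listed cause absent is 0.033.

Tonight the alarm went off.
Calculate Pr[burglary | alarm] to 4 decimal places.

Under noisy-OR, P(alarm | causes) = 1 − (1−0.033)·∏(1−qᵢ) over the active causes.
P(alarm) = 0.033*0.874*0.715 + 0.450744*0.874*0.285 + 0.774689*0.126*0.715 + 0.872023*0.126*0.285 = 0.020622 + 0.112276 + 0.069792 + 0.031314 = 0.234004
Of this, 0.143590 comes from 0.112276 + 0.031314 (the burglary=true cases).
So P(burglary | alarm) = 0.143590/0.234004 ≈ 0.6136.

Pr[burglary | alarm] ≈ 0.6136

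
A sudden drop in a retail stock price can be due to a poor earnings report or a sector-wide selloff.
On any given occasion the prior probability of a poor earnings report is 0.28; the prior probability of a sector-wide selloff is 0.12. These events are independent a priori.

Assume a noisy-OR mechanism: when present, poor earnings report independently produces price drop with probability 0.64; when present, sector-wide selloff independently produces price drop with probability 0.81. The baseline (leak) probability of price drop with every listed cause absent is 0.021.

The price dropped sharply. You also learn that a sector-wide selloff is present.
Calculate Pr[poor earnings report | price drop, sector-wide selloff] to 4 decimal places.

Pr[poor earnings report | price drop, sector-wide selloff] ≈ 0.3083

Under noisy-OR, P(price drop | causes) = 1 − (1−0.021)·∏(1−qᵢ) over the active causes.
P(price drop | sector-wide selloff) = 0.81399×0.72 + 0.933036×0.28 = 0.586073 + 0.261250 = 0.847323
Of this, 0.261250 comes from 0.933036×0.28 (the poor earnings report=true cases).
Hence the posterior is 0.261250/0.847323 ≈ 0.3083.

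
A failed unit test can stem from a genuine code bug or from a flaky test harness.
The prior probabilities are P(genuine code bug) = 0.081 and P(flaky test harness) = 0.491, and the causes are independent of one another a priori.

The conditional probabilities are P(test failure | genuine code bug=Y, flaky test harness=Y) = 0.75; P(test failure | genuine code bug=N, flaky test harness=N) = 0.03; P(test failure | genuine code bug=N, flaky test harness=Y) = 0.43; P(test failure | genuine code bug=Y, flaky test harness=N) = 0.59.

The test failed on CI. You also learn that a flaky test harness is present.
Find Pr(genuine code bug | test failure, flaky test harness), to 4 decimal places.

Weight on genuine code bug=true, given the evidence: 0.75·0.081 = 0.060750
Denominator P(test failure | flaky test harness): 0.43·0.919 + 0.75·0.081 = 0.455920
P(genuine code bug | test failure, flaky test harness) = 0.060750/0.455920 ≈ 0.1332

Pr(genuine code bug | test failure, flaky test harness) ≈ 0.1332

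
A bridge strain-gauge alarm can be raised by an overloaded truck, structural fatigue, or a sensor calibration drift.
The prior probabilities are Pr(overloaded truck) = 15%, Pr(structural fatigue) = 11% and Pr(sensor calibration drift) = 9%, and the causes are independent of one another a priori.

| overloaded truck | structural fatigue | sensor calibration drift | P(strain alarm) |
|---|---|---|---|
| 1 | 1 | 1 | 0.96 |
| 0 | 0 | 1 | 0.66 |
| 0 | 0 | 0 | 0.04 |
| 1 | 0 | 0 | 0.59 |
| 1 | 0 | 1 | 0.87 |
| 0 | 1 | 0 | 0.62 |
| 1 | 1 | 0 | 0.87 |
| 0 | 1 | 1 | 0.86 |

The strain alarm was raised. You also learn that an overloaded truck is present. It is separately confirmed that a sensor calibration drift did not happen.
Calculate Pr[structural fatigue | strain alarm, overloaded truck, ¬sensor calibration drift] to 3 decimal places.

By total probability over both values of structural fatigue:
  P(strain alarm | overloaded truck, ¬sensor calibration drift) = 0.59*0.89 + 0.87*0.11
        = 0.525100 + 0.095700 = 0.620800
The terms with structural fatigue present sum to 0.095700, so
  P(structural fatigue | strain alarm, overloaded truck, ¬sensor calibration drift) = 0.095700 / 0.620800 ≈ 0.154

Pr[structural fatigue | strain alarm, overloaded truck, ¬sensor calibration drift] ≈ 0.154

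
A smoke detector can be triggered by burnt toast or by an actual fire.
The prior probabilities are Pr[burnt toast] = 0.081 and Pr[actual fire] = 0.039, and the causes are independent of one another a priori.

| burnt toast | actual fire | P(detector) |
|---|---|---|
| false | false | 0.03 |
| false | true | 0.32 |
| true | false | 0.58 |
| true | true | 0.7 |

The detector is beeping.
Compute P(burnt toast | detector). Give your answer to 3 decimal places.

Numerator (weight on configurations with burnt toast): 0.045148 + 0.002211 = 0.047359
Denominator P(detector): 0.03*0.919*0.961 + 0.32*0.919*0.039 + 0.58*0.081*0.961 + 0.7*0.081*0.039 = 0.085323
P(burnt toast | detector) = 0.047359/0.085323 ≈ 0.555

P(burnt toast | detector) ≈ 0.555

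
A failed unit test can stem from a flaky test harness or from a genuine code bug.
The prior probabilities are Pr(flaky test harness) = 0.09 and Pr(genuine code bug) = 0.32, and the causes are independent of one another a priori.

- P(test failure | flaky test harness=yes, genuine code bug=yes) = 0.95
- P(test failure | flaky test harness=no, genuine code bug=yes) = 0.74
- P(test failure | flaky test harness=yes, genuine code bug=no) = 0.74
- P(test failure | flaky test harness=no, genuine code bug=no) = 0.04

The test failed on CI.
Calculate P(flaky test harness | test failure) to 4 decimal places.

Sum P(test failure|·) weighted by the priors over the 4 (flaky test harness, genuine code bug) configurations:
  P(test failure) = 0.04*0.91*0.68 + 0.74*0.91*0.32 + 0.74*0.09*0.68 + 0.95*0.09*0.32
        = 0.024752 + 0.215488 + 0.045288 + 0.027360 = 0.312888
Keeping only the flaky test harness-present terms gives 0.072648, so
  P(flaky test harness | test failure) = 0.072648 / 0.312888 ≈ 0.2322

P(flaky test harness | test failure) ≈ 0.2322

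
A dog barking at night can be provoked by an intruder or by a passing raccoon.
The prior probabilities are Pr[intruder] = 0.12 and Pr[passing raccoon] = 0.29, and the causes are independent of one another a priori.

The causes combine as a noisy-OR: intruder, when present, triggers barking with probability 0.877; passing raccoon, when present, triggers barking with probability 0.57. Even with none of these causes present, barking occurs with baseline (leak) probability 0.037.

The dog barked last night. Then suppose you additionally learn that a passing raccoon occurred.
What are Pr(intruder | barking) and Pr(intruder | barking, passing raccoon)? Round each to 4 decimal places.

Under noisy-OR, P(barking | causes) = 1 − (1−0.037)·∏(1−qᵢ) over the active causes.
Numerator (weight on configurations with intruder): 0.075108 + 0.033028 = 0.108136
The normalizing constant is 0.037×0.88×0.71 + 0.58591×0.88×0.29 + 0.881551×0.12×0.71 + 0.949067×0.12×0.29 = 0.280778
Posterior = 0.108136 / 0.280778 ≈ 0.3851

Now also conditioning on passing raccoon=true:
P(barking | passing raccoon) = 0.58591×0.88 + 0.949067×0.12 = 0.515601 + 0.113888 = 0.629489
The intruder-present share is 0.949067×0.12 = 0.113888.
P(intruder | barking, passing raccoon) = 0.113888 / 0.629489 ≈ 0.1809

Pr(intruder | barking) ≈ 0.3851; Pr(intruder | barking, passing raccoon) ≈ 0.1809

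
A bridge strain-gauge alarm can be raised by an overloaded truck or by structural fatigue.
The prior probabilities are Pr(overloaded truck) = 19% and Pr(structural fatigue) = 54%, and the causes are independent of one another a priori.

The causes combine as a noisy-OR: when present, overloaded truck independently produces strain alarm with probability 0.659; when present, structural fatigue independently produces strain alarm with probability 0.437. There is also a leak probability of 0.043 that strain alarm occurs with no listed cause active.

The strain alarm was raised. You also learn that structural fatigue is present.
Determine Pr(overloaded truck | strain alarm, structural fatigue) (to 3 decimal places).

Pr(overloaded truck | strain alarm, structural fatigue) ≈ 0.293

Under noisy-OR, P(strain alarm | causes) = 1 − (1−0.043)·∏(1−qᵢ) over the active causes.
P(strain alarm | structural fatigue) = 0.461209*0.81 + 0.816272*0.19 = 0.373579 + 0.155092 = 0.528671
Restricting to configurations with overloaded truck present: 0.816272*0.19 = 0.155092.
So P(overloaded truck | strain alarm, structural fatigue) = 0.155092/0.528671 ≈ 0.293.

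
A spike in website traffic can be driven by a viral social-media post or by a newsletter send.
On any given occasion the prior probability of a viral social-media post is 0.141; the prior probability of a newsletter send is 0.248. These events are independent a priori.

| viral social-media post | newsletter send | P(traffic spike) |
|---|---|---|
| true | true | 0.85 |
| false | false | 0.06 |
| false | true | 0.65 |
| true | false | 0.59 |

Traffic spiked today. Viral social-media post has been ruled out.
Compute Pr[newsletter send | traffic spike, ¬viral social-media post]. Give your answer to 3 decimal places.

By total probability over both values of newsletter send:
  P(traffic spike | ¬viral social-media post) = 0.06·0.752 + 0.65·0.248
        = 0.045120 + 0.161200 = 0.206320
The terms with newsletter send present sum to 0.161200, so
  P(newsletter send | traffic spike, ¬viral social-media post) = 0.161200 / 0.206320 ≈ 0.781

Pr[newsletter send | traffic spike, ¬viral social-media post] ≈ 0.781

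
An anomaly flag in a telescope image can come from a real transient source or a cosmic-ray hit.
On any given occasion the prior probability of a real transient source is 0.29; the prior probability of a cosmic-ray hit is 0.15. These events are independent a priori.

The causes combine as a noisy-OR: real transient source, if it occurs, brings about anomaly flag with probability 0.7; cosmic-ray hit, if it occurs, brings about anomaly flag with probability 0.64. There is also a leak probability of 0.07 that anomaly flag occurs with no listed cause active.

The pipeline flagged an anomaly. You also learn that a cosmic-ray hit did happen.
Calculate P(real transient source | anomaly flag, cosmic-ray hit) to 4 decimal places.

P(real transient source | anomaly flag, cosmic-ray hit) ≈ 0.3558

Under noisy-OR, P(anomaly flag | causes) = 1 − (1−0.07)·∏(1−qᵢ) over the active causes.
Weight on real transient source=true, given the evidence: 0.89956×0.29 = 0.260872
The normalizing constant is 0.6652×0.71 + 0.89956×0.29 = 0.733164
P(real transient source | anomaly flag, cosmic-ray hit) = 0.260872/0.733164 ≈ 0.3558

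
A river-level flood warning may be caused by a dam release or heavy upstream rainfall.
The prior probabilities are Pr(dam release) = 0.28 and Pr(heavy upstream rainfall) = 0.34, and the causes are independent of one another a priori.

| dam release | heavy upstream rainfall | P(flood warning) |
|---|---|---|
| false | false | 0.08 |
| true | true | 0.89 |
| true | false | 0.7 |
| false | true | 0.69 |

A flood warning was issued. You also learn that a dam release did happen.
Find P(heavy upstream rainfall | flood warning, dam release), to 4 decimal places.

P(heavy upstream rainfall | flood warning, dam release) ≈ 0.3958

By total probability over both values of heavy upstream rainfall:
  P(flood warning | dam release) = 0.7·0.66 + 0.89·0.34
        = 0.462000 + 0.302600 = 0.764600
Configurations with heavy upstream rainfall contribute 0.302600, so
  P(heavy upstream rainfall | flood warning, dam release) = 0.302600 / 0.764600 ≈ 0.3958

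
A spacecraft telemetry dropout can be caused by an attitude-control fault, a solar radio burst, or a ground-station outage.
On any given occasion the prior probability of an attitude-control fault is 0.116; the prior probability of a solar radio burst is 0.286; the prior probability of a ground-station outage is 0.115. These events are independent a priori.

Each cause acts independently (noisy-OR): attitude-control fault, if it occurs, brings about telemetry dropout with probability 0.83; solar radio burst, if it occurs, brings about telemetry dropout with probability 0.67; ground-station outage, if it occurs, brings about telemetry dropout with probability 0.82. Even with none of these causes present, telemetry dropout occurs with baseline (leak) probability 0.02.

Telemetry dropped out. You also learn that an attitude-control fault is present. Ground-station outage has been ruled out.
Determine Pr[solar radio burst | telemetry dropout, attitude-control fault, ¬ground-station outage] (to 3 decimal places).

Pr[solar radio burst | telemetry dropout, attitude-control fault, ¬ground-station outage] ≈ 0.312

Under noisy-OR, P(telemetry dropout | causes) = 1 − (1−0.02)·∏(1−qᵢ) over the active causes.
Weight on solar radio burst=true, given the evidence: 0.945022×0.286 = 0.270276
Normalizer over all consistent configurations: 0.8334×0.714 + 0.945022×0.286 = 0.865324
Posterior = 0.270276 / 0.865324 ≈ 0.312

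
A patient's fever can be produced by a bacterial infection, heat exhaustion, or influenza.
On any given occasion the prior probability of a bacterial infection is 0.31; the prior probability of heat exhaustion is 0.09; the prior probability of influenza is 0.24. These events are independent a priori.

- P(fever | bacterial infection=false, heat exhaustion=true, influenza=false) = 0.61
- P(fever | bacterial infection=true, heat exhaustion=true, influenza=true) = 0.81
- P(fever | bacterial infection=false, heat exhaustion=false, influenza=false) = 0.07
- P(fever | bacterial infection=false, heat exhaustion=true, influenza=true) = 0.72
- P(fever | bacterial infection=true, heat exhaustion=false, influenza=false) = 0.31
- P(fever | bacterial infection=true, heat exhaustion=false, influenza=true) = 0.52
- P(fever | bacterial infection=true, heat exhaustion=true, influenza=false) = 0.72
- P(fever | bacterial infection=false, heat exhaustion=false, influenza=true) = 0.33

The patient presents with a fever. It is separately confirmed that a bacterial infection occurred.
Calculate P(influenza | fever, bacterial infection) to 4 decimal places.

P(fever | bacterial infection) = 0.31×0.91×0.76 + 0.52×0.91×0.24 + 0.72×0.09×0.76 + 0.81×0.09×0.24 = 0.214396 + 0.113568 + 0.049248 + 0.017496 = 0.394708
Of this, 0.131064 comes from 0.113568 + 0.017496 (the influenza=true cases).
Hence the posterior is 0.131064/0.394708 ≈ 0.3321.

P(influenza | fever, bacterial infection) ≈ 0.3321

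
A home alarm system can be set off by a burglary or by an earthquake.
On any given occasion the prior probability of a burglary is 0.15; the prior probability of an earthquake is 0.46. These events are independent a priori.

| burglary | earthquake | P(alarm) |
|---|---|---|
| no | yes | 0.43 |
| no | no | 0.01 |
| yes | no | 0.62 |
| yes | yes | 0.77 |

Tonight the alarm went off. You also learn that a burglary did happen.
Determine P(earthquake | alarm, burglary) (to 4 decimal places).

For the numerator, keep only earthquake=true terms: 0.77*0.46 = 0.354200
The normalizing constant is 0.62*0.54 + 0.77*0.46 = 0.689000
Posterior = 0.354200 / 0.689000 ≈ 0.5141

P(earthquake | alarm, burglary) ≈ 0.5141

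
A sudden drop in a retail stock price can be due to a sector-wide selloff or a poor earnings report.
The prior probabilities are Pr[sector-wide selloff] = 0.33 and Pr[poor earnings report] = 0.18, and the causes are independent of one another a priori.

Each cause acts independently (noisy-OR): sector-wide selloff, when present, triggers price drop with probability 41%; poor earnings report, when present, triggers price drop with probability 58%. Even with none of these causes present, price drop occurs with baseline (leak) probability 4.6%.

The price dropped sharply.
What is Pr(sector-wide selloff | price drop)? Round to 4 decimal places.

Pr(sector-wide selloff | price drop) ≈ 0.6265

Under noisy-OR, P(price drop | causes) = 1 − (1−0.046)·∏(1−qᵢ) over the active causes.
Weight on sector-wide selloff=true, given the evidence: 0.118290 + 0.045358 = 0.163648
The normalizing constant is 0.046·0.67·0.82 + 0.59932·0.67·0.18 + 0.43714·0.33·0.82 + 0.763599·0.33·0.18 = 0.261198
P(sector-wide selloff | price drop) = 0.163648/0.261198 ≈ 0.6265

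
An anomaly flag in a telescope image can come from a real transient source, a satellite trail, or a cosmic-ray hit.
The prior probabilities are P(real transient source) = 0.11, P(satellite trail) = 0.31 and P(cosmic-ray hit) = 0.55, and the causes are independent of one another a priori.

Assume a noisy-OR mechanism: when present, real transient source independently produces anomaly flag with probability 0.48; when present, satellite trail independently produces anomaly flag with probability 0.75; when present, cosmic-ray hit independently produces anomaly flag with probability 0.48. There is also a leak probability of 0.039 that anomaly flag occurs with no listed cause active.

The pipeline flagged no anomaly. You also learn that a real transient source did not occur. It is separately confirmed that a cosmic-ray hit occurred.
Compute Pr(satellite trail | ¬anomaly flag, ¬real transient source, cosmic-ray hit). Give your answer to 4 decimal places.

Under noisy-OR, P(anomaly flag | causes) = 1 − (1−0.039)·∏(1−qᵢ) over the active causes.
P(¬anomaly flag | ¬real transient source, cosmic-ray hit) = 0.49972×0.69 + 0.12493×0.31 = 0.344807 + 0.038728 = 0.383535
Of this, 0.038728 comes from 0.12493×0.31 (the satellite trail=true cases).
So P(satellite trail | ¬anomaly flag, ¬real transient source, cosmic-ray hit) = 0.038728/0.383535 ≈ 0.1010.

Pr(satellite trail | ¬anomaly flag, ¬real transient source, cosmic-ray hit) ≈ 0.1010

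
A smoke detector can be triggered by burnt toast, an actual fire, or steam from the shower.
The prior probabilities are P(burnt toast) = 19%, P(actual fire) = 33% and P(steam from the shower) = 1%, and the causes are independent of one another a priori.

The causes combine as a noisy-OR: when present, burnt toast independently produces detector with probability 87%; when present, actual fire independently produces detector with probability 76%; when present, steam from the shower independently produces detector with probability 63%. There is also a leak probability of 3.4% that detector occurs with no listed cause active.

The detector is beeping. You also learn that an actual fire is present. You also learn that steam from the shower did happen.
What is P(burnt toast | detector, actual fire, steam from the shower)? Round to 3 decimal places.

Under noisy-OR, P(detector | causes) = 1 − (1−0.034)·∏(1−qᵢ) over the active causes.
Numerator (weight on configurations with burnt toast): 0.988848×0.19 = 0.187881
Normalizer over all consistent configurations: 0.914219×0.81 + 0.988848×0.19 = 0.928398
Posterior = 0.187881 / 0.928398 ≈ 0.202

P(burnt toast | detector, actual fire, steam from the shower) ≈ 0.202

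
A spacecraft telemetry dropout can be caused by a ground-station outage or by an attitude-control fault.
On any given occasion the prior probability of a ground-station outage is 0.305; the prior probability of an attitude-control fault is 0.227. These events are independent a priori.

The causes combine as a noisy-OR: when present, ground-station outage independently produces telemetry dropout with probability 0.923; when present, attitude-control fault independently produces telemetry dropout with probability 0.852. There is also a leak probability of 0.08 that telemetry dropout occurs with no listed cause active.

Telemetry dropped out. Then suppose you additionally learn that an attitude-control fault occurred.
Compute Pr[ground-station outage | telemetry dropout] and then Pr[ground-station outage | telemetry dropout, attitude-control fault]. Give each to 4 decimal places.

Pr[ground-station outage | telemetry dropout] ≈ 0.6160; Pr[ground-station outage | telemetry dropout, attitude-control fault] ≈ 0.3345

Under noisy-OR, P(telemetry dropout | causes) = 1 − (1−0.08)·∏(1−qᵢ) over the active causes.
Sum P(telemetry dropout|·) weighted by the priors over the 4 (ground-station outage, attitude-control fault) configurations:
  P(telemetry dropout) = 0.08·0.695·0.773 + 0.86384·0.695·0.227 + 0.92916·0.305·0.773 + 0.989516·0.305·0.227
        = 0.042979 + 0.136284 + 0.219063 + 0.068509 = 0.466835
The terms with ground-station outage present sum to 0.287572, so
  P(ground-station outage | telemetry dropout) = 0.287572 / 0.466835 ≈ 0.6160

Now also conditioning on attitude-control fault=true:
For the numerator, keep only ground-station outage=true terms: 0.989516*0.305 = 0.301802
The normalizing constant is 0.86384*0.695 + 0.989516*0.305 = 0.902171
Posterior = 0.301802 / 0.902171 ≈ 0.3345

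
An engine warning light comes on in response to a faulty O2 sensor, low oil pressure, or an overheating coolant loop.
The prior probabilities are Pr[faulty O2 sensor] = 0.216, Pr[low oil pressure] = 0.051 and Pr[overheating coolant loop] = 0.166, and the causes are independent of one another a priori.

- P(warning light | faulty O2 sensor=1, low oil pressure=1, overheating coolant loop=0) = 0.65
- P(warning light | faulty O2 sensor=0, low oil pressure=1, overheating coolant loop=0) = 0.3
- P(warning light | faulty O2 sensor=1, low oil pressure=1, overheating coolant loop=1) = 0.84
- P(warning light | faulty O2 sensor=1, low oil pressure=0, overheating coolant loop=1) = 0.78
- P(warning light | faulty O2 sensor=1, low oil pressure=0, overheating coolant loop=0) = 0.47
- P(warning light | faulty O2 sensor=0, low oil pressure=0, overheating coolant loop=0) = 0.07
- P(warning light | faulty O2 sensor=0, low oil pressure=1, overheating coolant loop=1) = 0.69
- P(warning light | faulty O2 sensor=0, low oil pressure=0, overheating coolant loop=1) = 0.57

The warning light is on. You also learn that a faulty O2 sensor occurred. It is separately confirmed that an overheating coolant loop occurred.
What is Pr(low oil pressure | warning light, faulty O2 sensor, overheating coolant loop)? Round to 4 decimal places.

Sum P(warning light|·) weighted by the priors over both values of low oil pressure:
  P(warning light | faulty O2 sensor, overheating coolant loop) = 0.78*0.949 + 0.84*0.051
        = 0.740220 + 0.042840 = 0.783060
Configurations with low oil pressure contribute 0.042840, so
  P(low oil pressure | warning light, faulty O2 sensor, overheating coolant loop) = 0.042840 / 0.783060 ≈ 0.0547

Pr(low oil pressure | warning light, faulty O2 sensor, overheating coolant loop) ≈ 0.0547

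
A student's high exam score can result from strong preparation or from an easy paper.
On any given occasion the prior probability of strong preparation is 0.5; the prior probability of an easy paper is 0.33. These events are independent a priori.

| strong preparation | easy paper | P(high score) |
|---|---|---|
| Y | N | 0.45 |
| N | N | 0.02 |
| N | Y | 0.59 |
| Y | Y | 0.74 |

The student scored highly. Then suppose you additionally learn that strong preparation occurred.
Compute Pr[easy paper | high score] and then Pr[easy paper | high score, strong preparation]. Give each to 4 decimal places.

Numerator (weight on configurations with easy paper): 0.097350 + 0.122100 = 0.219450
Normalizer over all consistent configurations: 0.02*0.5*0.67 + 0.59*0.5*0.33 + 0.45*0.5*0.67 + 0.74*0.5*0.33 = 0.376900
P(easy paper | high score) = 0.219450/0.376900 ≈ 0.5822

With the extra evidence:
Weight on easy paper=true, given the evidence: 0.74·0.33 = 0.244200
Normalizer over all consistent configurations: 0.45·0.67 + 0.74·0.33 = 0.545700
P(easy paper | high score, strong preparation) = 0.244200/0.545700 ≈ 0.4475
— strong preparation explains away the evidence for easy paper.

Pr[easy paper | high score] ≈ 0.5822; Pr[easy paper | high score, strong preparation] ≈ 0.4475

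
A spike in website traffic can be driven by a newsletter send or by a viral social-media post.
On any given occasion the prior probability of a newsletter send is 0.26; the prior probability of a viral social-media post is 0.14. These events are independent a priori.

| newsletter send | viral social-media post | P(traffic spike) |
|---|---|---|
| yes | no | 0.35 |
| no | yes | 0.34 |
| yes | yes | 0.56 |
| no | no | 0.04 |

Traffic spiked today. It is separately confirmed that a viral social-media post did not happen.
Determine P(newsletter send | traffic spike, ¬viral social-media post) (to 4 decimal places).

For the numerator, keep only newsletter send=true terms: 0.35·0.26 = 0.091000
Normalizer over all consistent configurations: 0.04·0.74 + 0.35·0.26 = 0.120600
P(newsletter send | traffic spike, ¬viral social-media post) = 0.091000/0.120600 ≈ 0.7546

P(newsletter send | traffic spike, ¬viral social-media post) ≈ 0.7546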